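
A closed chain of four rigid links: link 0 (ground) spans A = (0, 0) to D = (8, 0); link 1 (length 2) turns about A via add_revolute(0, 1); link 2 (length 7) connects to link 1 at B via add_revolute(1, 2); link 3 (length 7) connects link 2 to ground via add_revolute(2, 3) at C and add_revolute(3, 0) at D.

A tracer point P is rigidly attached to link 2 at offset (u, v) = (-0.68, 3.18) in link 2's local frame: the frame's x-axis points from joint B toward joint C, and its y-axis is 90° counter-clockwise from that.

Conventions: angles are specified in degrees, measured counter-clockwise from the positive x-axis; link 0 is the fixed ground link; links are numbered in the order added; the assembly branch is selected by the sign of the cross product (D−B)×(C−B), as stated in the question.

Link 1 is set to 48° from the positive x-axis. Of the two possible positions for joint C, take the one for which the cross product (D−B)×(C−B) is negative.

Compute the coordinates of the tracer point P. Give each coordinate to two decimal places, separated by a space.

A=(0,0), D=(8.00,0)
B = A + 2.00·(cos48°, sin48°) = (1.3383, 1.4863)
|BD| = 6.8255
circle(B,7.00) ∩ circle(D,7.00): a=3.4128, h=6.1117
  candidates: C₊=(6.0000,6.7082) cross=41.716; C₋=(3.3383,-5.2219) cross=-41.716
  branch - wants cross < 0 → take C=(3.3383,-5.2219) (cross=-41.716)
ex = (C−B)/|BC| = (0.2857,-0.9583); ey = (0.9583,0.2857)
P = B + -0.68·ex + 3.18·ey = (4.1914,3.0465)

4.19 3.05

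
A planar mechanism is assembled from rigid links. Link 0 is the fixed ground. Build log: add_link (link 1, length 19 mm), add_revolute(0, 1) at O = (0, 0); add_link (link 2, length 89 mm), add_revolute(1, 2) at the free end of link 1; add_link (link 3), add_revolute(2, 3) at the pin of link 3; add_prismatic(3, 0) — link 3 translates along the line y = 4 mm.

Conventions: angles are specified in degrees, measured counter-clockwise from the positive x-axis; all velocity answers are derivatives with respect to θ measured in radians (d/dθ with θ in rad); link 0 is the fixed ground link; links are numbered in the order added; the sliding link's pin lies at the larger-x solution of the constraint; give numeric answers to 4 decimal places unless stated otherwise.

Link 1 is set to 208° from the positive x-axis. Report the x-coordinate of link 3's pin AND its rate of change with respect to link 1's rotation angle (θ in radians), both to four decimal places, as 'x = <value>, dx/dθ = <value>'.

geometry: r = 19 mm, L = 89 mm, e = 4 mm
crank pin P = (r cos θ, r sin θ) = (-16.776004, -8.919960)
h = r sin θ − e = -8.919960 − 4 = -12.919960
x = r cos θ + √(L² − h²) = -16.776004 + 88.057224 = 71.281219
dx/dθ = −r sin θ − h·r cos θ/√(L² − h²) (θ in radians; h = -12.919960) = 6.458546

x = 71.2812, dx/dθ = 6.4585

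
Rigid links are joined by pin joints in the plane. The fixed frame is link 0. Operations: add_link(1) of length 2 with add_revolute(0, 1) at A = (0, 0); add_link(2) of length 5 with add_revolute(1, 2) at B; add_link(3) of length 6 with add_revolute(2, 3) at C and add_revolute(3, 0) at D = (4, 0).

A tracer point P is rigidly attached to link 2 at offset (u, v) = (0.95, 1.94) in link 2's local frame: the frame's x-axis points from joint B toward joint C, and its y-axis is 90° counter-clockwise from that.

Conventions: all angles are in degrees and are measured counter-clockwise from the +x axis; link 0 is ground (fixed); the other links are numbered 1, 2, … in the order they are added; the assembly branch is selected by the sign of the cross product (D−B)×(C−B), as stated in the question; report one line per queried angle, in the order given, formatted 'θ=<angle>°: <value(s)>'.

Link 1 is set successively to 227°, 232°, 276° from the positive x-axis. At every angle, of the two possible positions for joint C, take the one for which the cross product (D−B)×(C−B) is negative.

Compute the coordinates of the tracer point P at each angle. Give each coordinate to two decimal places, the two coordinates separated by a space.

A=(0,0), D=(4.00,0)
θ=227°: B = A + 2.00·(cos227°, sin227°) = (-1.3640, -1.4627)
θ=227°: |BD| = 5.5599
θ=227°: circle(B,5.00) ∩ circle(D,6.00): a=1.7907, h=4.6683
θ=227°:   candidates: C₊=(-0.8646,3.5123) cross=25.955; C₋=(1.5918,-5.4955) cross=-25.955
θ=227°:   branch - wants cross < 0 → take C=(1.5918,-5.4955) (cross=-25.955)
θ=227°: ex = (C−B)/|BC| = (0.5912,-0.8066); ey = (0.8066,0.5912)
θ=227°: P = B + 0.95·ex + 1.94·ey = (0.7623,-1.0821)
θ=232°: B = A + 2.00·(cos232°, sin232°) = (-1.2313, -1.5760)
θ=232°: |BD| = 5.4636
θ=232°: circle(B,5.00) ∩ circle(D,6.00): a=1.7251, h=4.6930
θ=232°:   candidates: C₊=(-0.9333,3.4151) cross=25.640; C₋=(1.7742,-5.5719) cross=-25.640
θ=232°:   branch - wants cross < 0 → take C=(1.7742,-5.5719) (cross=-25.640)
θ=232°: ex = (C−B)/|BC| = (0.6011,-0.7992); ey = (0.7992,0.6011)
θ=232°: P = B + 0.95·ex + 1.94·ey = (0.8901,-1.1691)
θ=276°: B = A + 2.00·(cos276°, sin276°) = (0.2091, -1.9890)
θ=276°: |BD| = 4.2811
θ=276°: circle(B,5.00) ∩ circle(D,6.00): a=0.8558, h=4.9262
θ=276°:   candidates: C₊=(-1.3219,2.7708) cross=21.089; C₋=(3.2557,-5.9537) cross=-21.089
θ=276°:   branch - wants cross < 0 → take C=(3.2557,-5.9537) (cross=-21.089)
θ=276°: ex = (C−B)/|BC| = (0.6093,-0.7929); ey = (0.7929,0.6093)
θ=276°: P = B + 0.95·ex + 1.94·ey = (2.3262,-1.5602)

θ=227°: 0.76 -1.08
θ=232°: 0.89 -1.17
θ=276°: 2.33 -1.56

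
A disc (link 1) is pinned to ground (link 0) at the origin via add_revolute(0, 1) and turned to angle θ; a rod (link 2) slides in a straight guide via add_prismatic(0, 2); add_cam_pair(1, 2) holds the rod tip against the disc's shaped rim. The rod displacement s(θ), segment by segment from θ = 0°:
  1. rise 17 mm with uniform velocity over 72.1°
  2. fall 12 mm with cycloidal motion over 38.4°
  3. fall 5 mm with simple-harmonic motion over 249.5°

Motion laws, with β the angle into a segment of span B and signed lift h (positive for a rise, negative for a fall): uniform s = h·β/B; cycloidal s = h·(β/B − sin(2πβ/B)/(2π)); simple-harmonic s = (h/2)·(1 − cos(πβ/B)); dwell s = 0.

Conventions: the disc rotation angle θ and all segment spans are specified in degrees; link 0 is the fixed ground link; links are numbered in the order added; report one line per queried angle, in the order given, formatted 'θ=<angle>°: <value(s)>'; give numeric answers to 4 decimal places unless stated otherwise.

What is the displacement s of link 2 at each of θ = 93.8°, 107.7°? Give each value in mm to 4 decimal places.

segment 1 (0° to 72.1°, uniform, h = 17) is passed completely: s = 0.0000 + (17) = 17.0000
θ = 93.8° falls in segment 2 (72.1° to 110.5°, cycloidal, h = -12): β = 93.8 − 72.1 = 21.7°, B = 38.4°; Δs = -12·(0.5651 − sin(2π·0.5651)/(2π)) = -7.5409; s = 17.0000 − 7.5409 = 9.4591
θ = 107.7° falls in segment 2 (72.1° to 110.5°, cycloidal, h = -12): β = 107.7 − 72.1 = 35.6°, B = 38.4°; Δs = -12·(0.9271 − sin(2π·0.9271)/(2π)) = -11.9697; s = 17.0000 − 11.9697 = 5.0303

θ=93.8°: 9.4591
θ=107.7°: 5.0303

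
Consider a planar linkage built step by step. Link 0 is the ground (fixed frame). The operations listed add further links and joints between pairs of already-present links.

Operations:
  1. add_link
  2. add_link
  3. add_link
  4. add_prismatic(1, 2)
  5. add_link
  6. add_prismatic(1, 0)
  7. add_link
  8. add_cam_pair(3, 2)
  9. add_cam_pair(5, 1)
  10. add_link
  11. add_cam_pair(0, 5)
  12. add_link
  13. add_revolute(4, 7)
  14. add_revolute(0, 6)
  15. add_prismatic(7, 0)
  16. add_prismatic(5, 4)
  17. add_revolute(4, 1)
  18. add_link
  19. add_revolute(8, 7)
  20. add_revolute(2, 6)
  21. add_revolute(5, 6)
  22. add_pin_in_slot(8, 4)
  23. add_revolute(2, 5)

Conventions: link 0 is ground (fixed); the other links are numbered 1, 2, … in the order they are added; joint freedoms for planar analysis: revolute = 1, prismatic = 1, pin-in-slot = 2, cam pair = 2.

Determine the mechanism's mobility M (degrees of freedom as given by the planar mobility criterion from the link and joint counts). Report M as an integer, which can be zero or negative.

ground; <1,0,0>
#1 <2,0,0>
#2 <3,0,0>
#3 <4,0,0>
P:1↔2 J1 <4,1,0>
#4 <5,1,0>
P:1↔0 J1 <5,2,0>
#5 <6,2,0>
C:3↔2 J2 <6,2,1>
C:5↔1 J2 <6,2,2>
#6 <7,2,2>
C:0↔5 J2 <7,2,3>
#7 <8,2,3>
R:4↔7 J1 <8,3,3>
R:0↔6 J1 <8,4,3>
P:7↔0 J1 <8,5,3>
P:5↔4 J1 <8,6,3>
R:4↔1 J1 <8,7,3>
#8 <9,7,3>
R:8↔7 J1 <9,8,3>
R:2↔6 J1 <9,9,3>
R:5↔6 J1 <9,10,3>
PS:8↔4 J2 <9,10,4>
R:2↔5 J1 <9,11,4>
3×8 − 2×11 − 1×4 = -2

M = -2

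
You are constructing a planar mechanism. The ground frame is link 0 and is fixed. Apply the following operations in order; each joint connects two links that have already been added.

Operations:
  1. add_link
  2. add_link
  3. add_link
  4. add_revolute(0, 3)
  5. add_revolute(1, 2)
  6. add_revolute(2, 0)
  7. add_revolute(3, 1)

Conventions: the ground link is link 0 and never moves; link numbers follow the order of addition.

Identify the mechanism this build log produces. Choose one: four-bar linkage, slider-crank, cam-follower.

links: 4 (incl. ground); joints: 4 revolute, 0 prismatic, 0 higher (cam) pair, forming one closed loop
4 links in a single 4R loop → four-bar linkage

four-bar linkage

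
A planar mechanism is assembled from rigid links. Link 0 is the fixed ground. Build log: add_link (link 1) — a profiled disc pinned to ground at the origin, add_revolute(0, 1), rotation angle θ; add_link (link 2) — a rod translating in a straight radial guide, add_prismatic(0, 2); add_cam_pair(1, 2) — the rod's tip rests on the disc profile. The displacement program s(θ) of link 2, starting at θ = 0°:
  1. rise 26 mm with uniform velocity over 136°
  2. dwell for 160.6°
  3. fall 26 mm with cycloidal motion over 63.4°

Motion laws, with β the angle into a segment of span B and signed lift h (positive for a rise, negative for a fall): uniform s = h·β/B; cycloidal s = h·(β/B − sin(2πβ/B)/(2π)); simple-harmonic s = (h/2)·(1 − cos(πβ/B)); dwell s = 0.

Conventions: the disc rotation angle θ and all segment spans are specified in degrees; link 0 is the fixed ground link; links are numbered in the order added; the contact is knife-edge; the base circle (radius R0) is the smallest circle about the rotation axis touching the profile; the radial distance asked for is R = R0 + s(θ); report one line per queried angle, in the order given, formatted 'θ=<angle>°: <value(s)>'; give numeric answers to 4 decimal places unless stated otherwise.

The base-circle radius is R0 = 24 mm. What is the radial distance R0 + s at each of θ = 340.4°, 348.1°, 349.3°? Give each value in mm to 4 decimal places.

seg 1 [0°–136°] uniform, h=26: full span → s += 26 → s = 26.0000
seg 2 [136°–296.6°] dwell: s stays 26.0000
seg 3 [296.6°–360°] cycloidal, h=-26: θ=340.4° here. β=43.8, B=63.4. -26·(0.6909 − sin(2π·0.6909)/(2π)) = -21.8177 → s = 4.1823
seg 3 [296.6°–360°] cycloidal, h=-26: θ=348.1° here. β=51.5, B=63.4. -26·(0.8123 − sin(2π·0.8123)/(2π)) = -24.9449 → s = 1.0551
seg 3 [296.6°–360°] cycloidal, h=-26: θ=349.3° here. β=52.7, B=63.4. -26·(0.8312 − sin(2π·0.8312)/(2π)) = -25.2227 → s = 0.7773
θ=340.4°: R = R0 + s = 24 + 4.1823 = 28.1823
θ=348.1°: R = R0 + s = 24 + 1.0551 = 25.0551
θ=349.3°: R = R0 + s = 24 + 0.7773 = 24.7773

θ=340.4°: 28.1823
θ=348.1°: 25.0551
θ=349.3°: 24.7773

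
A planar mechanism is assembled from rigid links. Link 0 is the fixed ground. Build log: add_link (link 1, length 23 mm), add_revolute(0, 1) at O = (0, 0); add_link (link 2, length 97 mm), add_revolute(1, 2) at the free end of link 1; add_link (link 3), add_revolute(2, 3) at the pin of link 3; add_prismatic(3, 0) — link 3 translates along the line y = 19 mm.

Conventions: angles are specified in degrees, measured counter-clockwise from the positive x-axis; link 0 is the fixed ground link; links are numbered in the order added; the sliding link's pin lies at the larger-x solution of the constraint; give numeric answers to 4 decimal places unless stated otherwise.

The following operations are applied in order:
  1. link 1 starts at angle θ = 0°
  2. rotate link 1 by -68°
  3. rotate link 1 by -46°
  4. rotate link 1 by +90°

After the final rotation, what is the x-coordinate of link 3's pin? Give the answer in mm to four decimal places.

geometry: r = 23 mm, L = 97 mm, e = 19 mm; θ starts at 0°
rotate link 1 by -68°: θ ← 0° -68° = -68°
rotate link 1 by -46°: θ ← -68° -46° = -114°
rotate link 1 by +90°: θ ← -114° +90° = -24°
crank pin P = (r cos θ, r sin θ) = (21.011546, -9.354943)
h = r sin θ − e = -9.354943 − 19 = -28.354943
x = r cos θ + √(L² − h²) = 21.011546 + 92.763124 = 113.774670

113.7747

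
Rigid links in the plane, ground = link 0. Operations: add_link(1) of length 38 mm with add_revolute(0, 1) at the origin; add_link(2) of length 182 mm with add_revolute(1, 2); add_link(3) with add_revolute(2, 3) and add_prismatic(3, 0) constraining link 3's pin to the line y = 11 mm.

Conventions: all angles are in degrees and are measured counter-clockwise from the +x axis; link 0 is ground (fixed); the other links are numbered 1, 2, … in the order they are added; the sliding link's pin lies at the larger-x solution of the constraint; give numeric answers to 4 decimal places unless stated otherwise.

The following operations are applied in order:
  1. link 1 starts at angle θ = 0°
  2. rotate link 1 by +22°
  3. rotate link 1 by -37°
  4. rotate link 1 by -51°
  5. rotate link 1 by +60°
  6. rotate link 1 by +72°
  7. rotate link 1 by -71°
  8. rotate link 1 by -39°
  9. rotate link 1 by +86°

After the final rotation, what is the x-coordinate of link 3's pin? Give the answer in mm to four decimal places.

geometry: r = 38 mm, L = 182 mm, e = 11 mm; θ starts at 0°
rotate link 1 by +22°: θ ← 0° +22° = 22°
rotate link 1 by -37°: θ ← 22° -37° = -15°
rotate link 1 by -51°: θ ← -15° -51° = -66°
rotate link 1 by +60°: θ ← -66° +60° = -6°
rotate link 1 by +72°: θ ← -6° +72° = 66°
rotate link 1 by -71°: θ ← 66° -71° = -5°
rotate link 1 by -39°: θ ← -5° -39° = -44°
rotate link 1 by +86°: θ ← -44° +86° = 42°
crank pin P = (r cos θ, r sin θ) = (28.239503, 25.426963)
h = r sin θ − e = 25.426963 − 11 = 14.426963
x = r cos θ + √(L² − h²) = 28.239503 + 181.427293 = 209.666797

209.6668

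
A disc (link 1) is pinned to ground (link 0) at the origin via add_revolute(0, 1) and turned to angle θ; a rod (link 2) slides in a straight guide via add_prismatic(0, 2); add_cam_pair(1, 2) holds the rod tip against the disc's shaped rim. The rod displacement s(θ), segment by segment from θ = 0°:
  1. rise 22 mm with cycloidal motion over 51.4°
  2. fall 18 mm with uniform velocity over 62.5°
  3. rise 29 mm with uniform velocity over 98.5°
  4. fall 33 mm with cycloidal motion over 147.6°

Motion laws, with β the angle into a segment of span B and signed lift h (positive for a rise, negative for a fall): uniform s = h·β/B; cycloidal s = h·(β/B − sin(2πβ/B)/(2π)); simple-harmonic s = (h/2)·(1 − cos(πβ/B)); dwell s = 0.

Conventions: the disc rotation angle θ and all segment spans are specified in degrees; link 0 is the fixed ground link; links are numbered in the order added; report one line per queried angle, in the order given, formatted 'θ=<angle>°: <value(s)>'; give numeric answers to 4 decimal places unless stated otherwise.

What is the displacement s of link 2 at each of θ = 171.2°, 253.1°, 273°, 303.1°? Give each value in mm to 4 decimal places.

segment 1 (0° to 51.4°, cycloidal, h = 22) is passed completely: s = 0.0000 + (22) = 22.0000
segment 2 (51.4° to 113.9°, uniform, h = -18) is passed completely: s = 22.0000 + (-18) = 4.0000
θ = 171.2° falls in segment 3 (113.9° to 212.4°, uniform, h = 29): β = 171.2 − 113.9 = 57.3°, B = 98.5°; Δs = 29·57.3/98.5 = 16.8701; s = 4.0000 + 16.8701 = 20.8701
segment 3 (113.9° to 212.4°, uniform, h = 29) is passed completely: s = 4.0000 + (29) = 33.0000
θ = 253.1° falls in segment 4 (212.4° to 360°, cycloidal, h = -33): β = 253.1 − 212.4 = 40.7°, B = 147.6°; Δs = -33·(0.2757 − sin(2π·0.2757)/(2π)) = -3.9160; s = 33.0000 − 3.9160 = 29.0840
θ = 273° falls in segment 4 (212.4° to 360°, cycloidal, h = -33): β = 273 − 212.4 = 60.6°, B = 147.6°; Δs = -33·(0.4106 − sin(2π·0.4106)/(2π)) = -10.7504; s = 33.0000 − 10.7504 = 22.2496
θ = 303.1° falls in segment 4 (212.4° to 360°, cycloidal, h = -33): β = 303.1 − 212.4 = 90.7°, B = 147.6°; Δs = -33·(0.6145 − sin(2π·0.6145)/(2π)) = -23.7393; s = 33.0000 − 23.7393 = 9.2607

θ=171.2°: 20.8701
θ=253.1°: 29.0840
θ=273°: 22.2496
θ=303.1°: 9.2607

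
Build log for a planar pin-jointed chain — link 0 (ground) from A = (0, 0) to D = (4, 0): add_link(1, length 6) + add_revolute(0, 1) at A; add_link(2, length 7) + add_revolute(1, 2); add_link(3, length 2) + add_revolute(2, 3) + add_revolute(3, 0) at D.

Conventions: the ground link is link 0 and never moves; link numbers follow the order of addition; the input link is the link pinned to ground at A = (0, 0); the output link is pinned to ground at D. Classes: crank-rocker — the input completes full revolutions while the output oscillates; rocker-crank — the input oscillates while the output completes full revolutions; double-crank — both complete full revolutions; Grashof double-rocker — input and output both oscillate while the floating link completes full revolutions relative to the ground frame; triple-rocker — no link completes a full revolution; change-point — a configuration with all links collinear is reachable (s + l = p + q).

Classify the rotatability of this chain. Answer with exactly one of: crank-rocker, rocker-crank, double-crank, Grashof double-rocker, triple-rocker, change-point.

lengths: ground=4, input=6, coupler=7, output=2
sorted: s=2 (shortest), l=7 (longest), p+q=10
s + l = 9 vs p + q = 10
s + l < p + q (Grashof) with shortest = output link → rocker-crank

rocker-crank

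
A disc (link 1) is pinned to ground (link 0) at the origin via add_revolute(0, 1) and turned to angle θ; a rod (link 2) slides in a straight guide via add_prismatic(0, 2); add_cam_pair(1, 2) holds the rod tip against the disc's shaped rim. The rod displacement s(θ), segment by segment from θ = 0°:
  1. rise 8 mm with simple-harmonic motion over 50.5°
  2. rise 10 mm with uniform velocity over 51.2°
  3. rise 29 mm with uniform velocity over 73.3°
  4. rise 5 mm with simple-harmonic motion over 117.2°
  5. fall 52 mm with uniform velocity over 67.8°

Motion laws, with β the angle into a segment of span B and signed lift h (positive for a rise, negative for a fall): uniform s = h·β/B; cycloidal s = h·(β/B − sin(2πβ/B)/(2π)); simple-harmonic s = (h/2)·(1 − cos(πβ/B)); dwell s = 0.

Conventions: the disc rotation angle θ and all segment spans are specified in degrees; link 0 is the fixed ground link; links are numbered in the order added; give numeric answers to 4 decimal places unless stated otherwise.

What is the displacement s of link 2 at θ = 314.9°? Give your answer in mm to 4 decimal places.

segment 1 (0° to 50.5°, simple-harmonic, h = 8) is passed completely: s = 0.0000 + (8) = 8.0000
segment 2 (50.5° to 101.7°, uniform, h = 10) is passed completely: s = 8.0000 + (10) = 18.0000
segment 3 (101.7° to 175°, uniform, h = 29) is passed completely: s = 18.0000 + (29) = 47.0000
segment 4 (175° to 292.2°, simple-harmonic, h = 5) is passed completely: s = 47.0000 + (5) = 52.0000
θ = 314.9° falls in segment 5 (292.2° to 360°, uniform, h = -52): β = 314.9 − 292.2 = 22.7°, B = 67.8°; Δs = -52·22.7/67.8 = -17.4100; s = 52.0000 − 17.4100 = 34.5900

34.5900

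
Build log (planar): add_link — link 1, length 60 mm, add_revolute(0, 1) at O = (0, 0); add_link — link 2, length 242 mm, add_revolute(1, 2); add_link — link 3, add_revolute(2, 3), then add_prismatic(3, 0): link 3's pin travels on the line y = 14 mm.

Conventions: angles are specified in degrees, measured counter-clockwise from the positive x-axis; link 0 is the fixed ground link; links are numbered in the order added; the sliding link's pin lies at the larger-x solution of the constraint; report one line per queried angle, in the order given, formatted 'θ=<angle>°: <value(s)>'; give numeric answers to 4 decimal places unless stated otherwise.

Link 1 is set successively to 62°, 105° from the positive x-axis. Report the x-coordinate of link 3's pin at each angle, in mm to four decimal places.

geometry: r = 60 mm, L = 242 mm, e = 14 mm
θ=62°: crank pin P = (r cos θ, r sin θ) = (28.168294, 52.976856)
θ=62°: h = r sin θ − e = 52.976856 − 14 = 38.976856
θ=62°: x = r cos θ + √(L² − h²) = 28.168294 + 238.840542 = 267.008836
θ=105°: crank pin P = (r cos θ, r sin θ) = (-15.529143, 57.955550)
θ=105°: h = r sin θ − e = 57.955550 − 14 = 43.955550
θ=105°: x = r cos θ + √(L² − h²) = -15.529143 + 237.974599 = 222.445456

θ=62°: 267.0088
θ=105°: 222.4455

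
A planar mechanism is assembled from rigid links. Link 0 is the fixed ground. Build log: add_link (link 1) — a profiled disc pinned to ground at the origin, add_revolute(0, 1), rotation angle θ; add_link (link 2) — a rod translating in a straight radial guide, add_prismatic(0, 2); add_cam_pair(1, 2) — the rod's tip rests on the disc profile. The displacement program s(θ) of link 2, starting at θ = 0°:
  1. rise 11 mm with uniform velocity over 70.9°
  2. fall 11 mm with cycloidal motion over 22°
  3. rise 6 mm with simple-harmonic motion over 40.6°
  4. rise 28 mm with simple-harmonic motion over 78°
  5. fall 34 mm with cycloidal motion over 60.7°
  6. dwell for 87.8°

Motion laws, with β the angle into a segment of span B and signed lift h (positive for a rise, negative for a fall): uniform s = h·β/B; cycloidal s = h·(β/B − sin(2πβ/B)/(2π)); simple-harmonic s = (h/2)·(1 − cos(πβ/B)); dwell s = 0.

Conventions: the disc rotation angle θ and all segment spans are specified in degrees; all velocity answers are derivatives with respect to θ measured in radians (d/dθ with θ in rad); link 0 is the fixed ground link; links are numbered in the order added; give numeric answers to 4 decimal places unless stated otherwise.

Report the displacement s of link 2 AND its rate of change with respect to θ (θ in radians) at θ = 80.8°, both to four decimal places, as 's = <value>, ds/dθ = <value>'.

seg 1 [0°–70.9°] uniform, h=11: full span → s += 11 → s = 11.0000
seg 2 [70.9°–92.9°] cycloidal, h=-11: θ=80.8° here. β=9.9, B=22. -11·(0.4500 − sin(2π·0.4500)/(2π)) = -4.4090 → s = 6.5910
velocity in seg [70.9°–92.9°] (cycloidal), θ in radians: β = 9.9° = 0.1728 rad, B = 22° = 0.3840 rad; ds/dθ = (h/B)(1 − cos(2πβ/B)) = ((-11)/0.3840)(1 − cos(2π·0.4500)) = -55.893652 mm/rad

s = 6.5910, ds/dθ = -55.8937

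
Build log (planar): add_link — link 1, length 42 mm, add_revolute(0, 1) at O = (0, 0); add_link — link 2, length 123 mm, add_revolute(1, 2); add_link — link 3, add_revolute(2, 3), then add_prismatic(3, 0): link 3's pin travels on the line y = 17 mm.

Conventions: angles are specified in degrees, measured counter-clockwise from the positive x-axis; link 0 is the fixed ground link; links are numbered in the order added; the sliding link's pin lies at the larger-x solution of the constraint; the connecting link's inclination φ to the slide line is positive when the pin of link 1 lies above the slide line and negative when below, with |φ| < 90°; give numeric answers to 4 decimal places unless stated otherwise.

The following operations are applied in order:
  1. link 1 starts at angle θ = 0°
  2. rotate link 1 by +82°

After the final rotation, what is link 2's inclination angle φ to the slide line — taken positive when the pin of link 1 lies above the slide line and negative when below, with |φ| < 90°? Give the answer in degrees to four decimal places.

geometry: r = 42 mm, L = 123 mm, e = 17 mm; θ starts at 0°
rotate link 1 by +82°: θ ← 0° +82° = 82°
h = r sin θ − e = 41.591259 − 17 = 24.591259
sin φ = h / L = 24.591259 / 123 = 0.19992893
φ = arcsin(0.19992893) = 11.532803°

11.5328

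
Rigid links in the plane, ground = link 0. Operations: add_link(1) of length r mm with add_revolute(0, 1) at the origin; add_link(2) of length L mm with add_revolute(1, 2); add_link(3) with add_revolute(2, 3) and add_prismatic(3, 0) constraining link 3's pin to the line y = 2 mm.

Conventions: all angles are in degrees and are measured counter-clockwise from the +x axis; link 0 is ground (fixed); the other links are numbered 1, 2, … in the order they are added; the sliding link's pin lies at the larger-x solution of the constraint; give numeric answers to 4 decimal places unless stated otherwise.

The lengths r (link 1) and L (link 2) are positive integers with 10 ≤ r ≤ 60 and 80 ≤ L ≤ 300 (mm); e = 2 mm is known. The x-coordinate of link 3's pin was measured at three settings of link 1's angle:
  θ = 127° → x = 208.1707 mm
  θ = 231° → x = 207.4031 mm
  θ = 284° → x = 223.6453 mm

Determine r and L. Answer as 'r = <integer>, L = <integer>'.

constraint per measurement: (x − r cos θ)² + (r sin θ − e)² = L²
subtracting the θ₁ and θ₂ equations cancels the r² and L² terms:
r = (x₁² − x₂²) / (2[(x₁cos θ₁ + e sin θ₁) − (x₂cos θ₂ + e sin θ₂)]) = 19.0006 → r = 19
L² = (x₁ − r cos θ₁)² + (r sin θ₁ − e)² = 48399.9937 → L = 220.0000 → L = 220
check at θ₃=284°: x = 223.6453 (printed 223.6453) ✓

r = 19, L = 220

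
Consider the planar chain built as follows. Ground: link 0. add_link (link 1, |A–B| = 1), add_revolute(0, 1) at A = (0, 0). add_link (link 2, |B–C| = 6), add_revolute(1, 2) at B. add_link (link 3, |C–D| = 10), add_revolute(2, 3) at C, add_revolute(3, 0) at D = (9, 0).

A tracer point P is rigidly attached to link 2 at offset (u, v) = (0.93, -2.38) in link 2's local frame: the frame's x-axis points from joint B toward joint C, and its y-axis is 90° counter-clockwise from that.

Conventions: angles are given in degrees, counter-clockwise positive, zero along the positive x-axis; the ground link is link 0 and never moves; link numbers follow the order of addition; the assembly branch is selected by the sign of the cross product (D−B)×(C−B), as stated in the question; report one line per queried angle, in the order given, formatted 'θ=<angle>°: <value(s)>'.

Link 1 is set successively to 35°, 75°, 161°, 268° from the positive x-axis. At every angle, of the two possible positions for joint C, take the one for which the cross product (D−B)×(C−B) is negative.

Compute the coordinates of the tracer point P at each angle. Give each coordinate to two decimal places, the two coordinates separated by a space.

A=(0,0), D=(9.00,0)
θ=35°: B = A + 1.00·(cos35°, sin35°) = (0.8192, 0.5736)
θ=35°: |BD| = 8.2009
θ=35°: circle(B,6.00) ∩ circle(D,10.00): a=0.1985, h=5.9967
θ=35°:   candidates: C₊=(1.4365,6.5417) cross=49.179; C₋=(0.5977,-5.4223) cross=-49.179
θ=35°:   branch - wants cross < 0 → take C=(0.5977,-5.4223) (cross=-49.179)
θ=35°: ex = (C−B)/|BC| = (-0.0369,-0.9993); ey = (0.9993,-0.0369)
θ=35°: P = B + 0.93·ex + -2.38·ey = (-1.5935,-0.2680)
θ=75°: B = A + 1.00·(cos75°, sin75°) = (0.2588, 0.9659)
θ=75°: |BD| = 8.7944
θ=75°: circle(B,6.00) ∩ circle(D,10.00): a=0.7585, h=5.9519
θ=75°:   candidates: C₊=(1.6665,6.7985) cross=52.343; C₋=(0.3590,-5.0332) cross=-52.343
θ=75°:   branch - wants cross < 0 → take C=(0.3590,-5.0332) (cross=-52.343)
θ=75°: ex = (C−B)/|BC| = (0.0167,-0.9999); ey = (0.9999,0.0167)
θ=75°: P = B + 0.93·ex + -2.38·ey = (-2.1053,-0.0037)
θ=161°: B = A + 1.00·(cos161°, sin161°) = (-0.9455, 0.3256)
θ=161°: |BD| = 9.9508
θ=161°: circle(B,6.00) ∩ circle(D,10.00): a=1.7596, h=5.7362
θ=161°:   candidates: C₊=(1.0008,6.0011) cross=57.080; C₋=(0.6255,-5.4651) cross=-57.080
θ=161°:   branch - wants cross < 0 → take C=(0.6255,-5.4651) (cross=-57.080)
θ=161°: ex = (C−B)/|BC| = (0.2618,-0.9651); ey = (0.9651,0.2618)
θ=161°: P = B + 0.93·ex + -2.38·ey = (-2.9990,-1.1952)
θ=268°: B = A + 1.00·(cos268°, sin268°) = (-0.0349, -0.9994)
θ=268°: |BD| = 9.0900
θ=268°: circle(B,6.00) ∩ circle(D,10.00): a=1.0247, h=5.9119
θ=268°:   candidates: C₊=(0.3336,4.9893) cross=53.739; C₋=(1.6335,-6.7628) cross=-53.739
θ=268°:   branch - wants cross < 0 → take C=(1.6335,-6.7628) (cross=-53.739)
θ=268°: ex = (C−B)/|BC| = (0.2781,-0.9606); ey = (0.9606,0.2781)
θ=268°: P = B + 0.93·ex + -2.38·ey = (-2.0624,-2.5545)

θ=35°: -1.59 -0.27
θ=75°: -2.11 -0.00
θ=161°: -3.00 -1.20
θ=268°: -2.06 -2.55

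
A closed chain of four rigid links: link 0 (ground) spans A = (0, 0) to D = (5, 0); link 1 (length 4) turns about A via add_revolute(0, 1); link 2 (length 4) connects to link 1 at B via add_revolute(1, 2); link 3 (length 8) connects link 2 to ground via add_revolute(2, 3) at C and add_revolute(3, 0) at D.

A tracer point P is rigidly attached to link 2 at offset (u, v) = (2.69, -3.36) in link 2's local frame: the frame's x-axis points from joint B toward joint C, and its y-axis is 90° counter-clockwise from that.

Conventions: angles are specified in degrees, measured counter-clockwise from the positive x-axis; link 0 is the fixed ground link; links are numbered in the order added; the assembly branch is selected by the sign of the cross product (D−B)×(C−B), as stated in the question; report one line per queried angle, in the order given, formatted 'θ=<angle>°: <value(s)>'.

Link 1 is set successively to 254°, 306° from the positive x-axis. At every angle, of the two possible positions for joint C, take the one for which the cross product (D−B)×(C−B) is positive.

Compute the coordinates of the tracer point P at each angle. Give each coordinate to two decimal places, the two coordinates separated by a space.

A=(0,0), D=(5.00,0)
θ=254°: B = A + 4.00·(cos254°, sin254°) = (-1.1025, -3.8450)
θ=254°: |BD| = 7.2129
θ=254°: circle(B,4.00) ∩ circle(D,8.00): a=0.2790, h=3.9903
θ=254°:   candidates: C₊=(-2.9936,-0.3203) cross=28.781; C₋=(1.2607,-7.0723) cross=-28.781
θ=254°:   branch + wants cross > 0 → take C=(-2.9936,-0.3203) (cross=28.781)
θ=254°: ex = (C−B)/|BC| = (-0.4728,0.8812); ey = (-0.8812,-0.4728)
θ=254°: P = B + 2.69·ex + -3.36·ey = (0.5865,0.1138)
θ=306°: B = A + 4.00·(cos306°, sin306°) = (2.3511, -3.2361)
θ=306°: |BD| = 4.1819
θ=306°: circle(B,4.00) ∩ circle(D,8.00): a=-3.6480, h=1.6408
θ=306°:   candidates: C₊=(-1.2292,-5.0197) cross=6.862; C₋=(1.3101,-7.0982) cross=-6.862
θ=306°:   branch + wants cross > 0 → take C=(-1.2292,-5.0197) (cross=6.862)
θ=306°: ex = (C−B)/|BC| = (-0.8951,-0.4459); ey = (0.4459,-0.8951)
θ=306°: P = B + 2.69·ex + -3.36·ey = (-1.5549,-1.4281)

θ=254°: 0.59 0.11
θ=306°: -1.55 -1.43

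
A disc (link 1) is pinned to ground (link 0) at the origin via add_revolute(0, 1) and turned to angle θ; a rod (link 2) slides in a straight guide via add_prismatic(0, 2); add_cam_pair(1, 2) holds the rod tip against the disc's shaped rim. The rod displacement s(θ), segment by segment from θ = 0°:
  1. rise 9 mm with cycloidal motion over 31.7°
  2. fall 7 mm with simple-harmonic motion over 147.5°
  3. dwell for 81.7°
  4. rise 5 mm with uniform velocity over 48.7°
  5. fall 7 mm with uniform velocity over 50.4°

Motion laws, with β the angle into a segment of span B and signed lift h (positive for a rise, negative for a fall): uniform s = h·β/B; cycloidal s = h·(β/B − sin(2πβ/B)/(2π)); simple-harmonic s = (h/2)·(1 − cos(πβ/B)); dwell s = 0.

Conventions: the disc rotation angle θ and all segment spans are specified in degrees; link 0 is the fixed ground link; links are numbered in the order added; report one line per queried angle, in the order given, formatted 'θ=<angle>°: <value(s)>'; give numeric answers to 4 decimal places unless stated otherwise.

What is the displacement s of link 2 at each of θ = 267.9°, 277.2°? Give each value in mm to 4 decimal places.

segment 1 (0° to 31.7°, cycloidal, h = 9) is passed completely: s = 0.0000 + (9) = 9.0000
segment 2 (31.7° to 179.2°, simple-harmonic, h = -7) is passed completely: s = 9.0000 + (-7) = 2.0000
segment 3 (179.2° to 260.9°, dwell): s unchanged at 2.0000
θ = 267.9° falls in segment 4 (260.9° to 309.6°, uniform, h = 5): β = 267.9 − 260.9 = 7°, B = 48.7°; Δs = 5·7/48.7 = 0.7187; s = 2.0000 + 0.7187 = 2.7187
θ = 277.2° falls in segment 4 (260.9° to 309.6°, uniform, h = 5): β = 277.2 − 260.9 = 16.3°, B = 48.7°; Δs = 5·16.3/48.7 = 1.6735; s = 2.0000 + 1.6735 = 3.6735

θ=267.9°: 2.7187
θ=277.2°: 3.6735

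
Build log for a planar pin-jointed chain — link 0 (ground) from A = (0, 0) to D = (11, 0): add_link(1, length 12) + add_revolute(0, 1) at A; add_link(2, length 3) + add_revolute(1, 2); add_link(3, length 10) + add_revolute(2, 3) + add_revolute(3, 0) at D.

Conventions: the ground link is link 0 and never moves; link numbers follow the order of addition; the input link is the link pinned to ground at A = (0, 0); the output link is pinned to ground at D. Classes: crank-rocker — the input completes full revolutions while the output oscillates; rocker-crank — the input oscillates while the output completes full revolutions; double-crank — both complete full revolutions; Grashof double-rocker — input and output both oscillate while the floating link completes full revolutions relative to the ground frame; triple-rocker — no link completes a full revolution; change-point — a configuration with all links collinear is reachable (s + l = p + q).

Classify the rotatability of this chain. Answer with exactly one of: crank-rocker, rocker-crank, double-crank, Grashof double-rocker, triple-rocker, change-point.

lengths: ground=11, input=12, coupler=3, output=10
sorted: s=3 (shortest), l=12 (longest), p+q=21
s + l = 15 vs p + q = 21
s + l < p + q (Grashof) with shortest = coupler link → Grashof double-rocker

Grashof double-rocker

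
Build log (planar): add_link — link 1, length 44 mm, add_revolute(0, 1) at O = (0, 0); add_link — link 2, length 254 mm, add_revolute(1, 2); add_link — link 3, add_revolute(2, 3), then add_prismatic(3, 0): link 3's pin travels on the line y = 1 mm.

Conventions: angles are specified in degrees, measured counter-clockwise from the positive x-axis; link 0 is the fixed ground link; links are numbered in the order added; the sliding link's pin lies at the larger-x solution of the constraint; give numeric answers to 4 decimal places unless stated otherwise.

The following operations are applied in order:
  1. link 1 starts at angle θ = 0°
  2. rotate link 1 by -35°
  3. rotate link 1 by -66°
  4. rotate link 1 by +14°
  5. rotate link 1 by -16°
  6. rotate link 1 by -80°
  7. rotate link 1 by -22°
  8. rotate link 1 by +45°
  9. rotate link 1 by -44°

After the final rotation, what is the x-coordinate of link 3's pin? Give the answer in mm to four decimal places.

geometry: r = 44 mm, L = 254 mm, e = 1 mm; θ starts at 0°
rotate link 1 by -35°: θ ← 0° -35° = -35°
rotate link 1 by -66°: θ ← -35° -66° = -101°
rotate link 1 by +14°: θ ← -101° +14° = -87°
rotate link 1 by -16°: θ ← -87° -16° = -103°
rotate link 1 by -80°: θ ← -103° -80° = -183°
rotate link 1 by -22°: θ ← -183° -22° = -205°
rotate link 1 by +45°: θ ← -205° +45° = -160°
rotate link 1 by -44°: θ ← -160° -44° = -204°
crank pin P = (r cos θ, r sin θ) = (-40.196000, 17.896412)
h = r sin θ − e = 17.896412 − 1 = 16.896412
x = r cos θ + √(L² − h²) = -40.196000 + 253.437391 = 213.241391

213.2414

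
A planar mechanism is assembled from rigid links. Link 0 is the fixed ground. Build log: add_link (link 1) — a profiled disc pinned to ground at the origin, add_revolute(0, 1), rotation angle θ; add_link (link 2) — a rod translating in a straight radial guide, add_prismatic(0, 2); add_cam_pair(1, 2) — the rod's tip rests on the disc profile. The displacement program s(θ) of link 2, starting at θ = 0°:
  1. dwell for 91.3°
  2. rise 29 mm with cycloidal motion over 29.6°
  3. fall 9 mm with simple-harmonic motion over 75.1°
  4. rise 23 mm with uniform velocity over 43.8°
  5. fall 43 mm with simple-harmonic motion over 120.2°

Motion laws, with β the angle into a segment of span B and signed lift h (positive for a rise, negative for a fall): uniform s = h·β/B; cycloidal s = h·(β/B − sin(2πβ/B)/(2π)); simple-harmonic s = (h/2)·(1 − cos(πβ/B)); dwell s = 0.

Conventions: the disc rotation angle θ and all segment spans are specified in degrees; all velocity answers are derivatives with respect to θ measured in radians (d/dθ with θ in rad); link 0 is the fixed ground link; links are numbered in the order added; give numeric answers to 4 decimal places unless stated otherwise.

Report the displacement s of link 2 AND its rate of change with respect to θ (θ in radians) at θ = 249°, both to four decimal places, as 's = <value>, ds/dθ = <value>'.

seg 1 [0°–91.3°] dwell: s stays 0.0000
seg 2 [91.3°–120.9°] cycloidal, h=29: full span → s += 29 → s = 29.0000
seg 3 [120.9°–196°] simple-harmonic, h=-9: full span → s += -9 → s = 20.0000
seg 4 [196°–239.8°] uniform, h=23: full span → s += 23 → s = 43.0000
seg 5 [239.8°–360°] simple-harmonic, h=-43: θ=249° here. β=9.2, B=120.2. -43/2·(1 − cos(π·0.0765)) = -0.6186 → s = 42.3814
velocity in seg [239.8°–360°] (simple-harmonic), θ in radians: β = 9.2° = 0.1606 rad, B = 120.2° = 2.0979 rad; ds/dθ = (πh/(2B)) sin(πβ/B) = (π·(-43)/(2·2.0979)) sin(π·0.0765) = -7.667373 mm/rad

s = 42.3814, ds/dθ = -7.6674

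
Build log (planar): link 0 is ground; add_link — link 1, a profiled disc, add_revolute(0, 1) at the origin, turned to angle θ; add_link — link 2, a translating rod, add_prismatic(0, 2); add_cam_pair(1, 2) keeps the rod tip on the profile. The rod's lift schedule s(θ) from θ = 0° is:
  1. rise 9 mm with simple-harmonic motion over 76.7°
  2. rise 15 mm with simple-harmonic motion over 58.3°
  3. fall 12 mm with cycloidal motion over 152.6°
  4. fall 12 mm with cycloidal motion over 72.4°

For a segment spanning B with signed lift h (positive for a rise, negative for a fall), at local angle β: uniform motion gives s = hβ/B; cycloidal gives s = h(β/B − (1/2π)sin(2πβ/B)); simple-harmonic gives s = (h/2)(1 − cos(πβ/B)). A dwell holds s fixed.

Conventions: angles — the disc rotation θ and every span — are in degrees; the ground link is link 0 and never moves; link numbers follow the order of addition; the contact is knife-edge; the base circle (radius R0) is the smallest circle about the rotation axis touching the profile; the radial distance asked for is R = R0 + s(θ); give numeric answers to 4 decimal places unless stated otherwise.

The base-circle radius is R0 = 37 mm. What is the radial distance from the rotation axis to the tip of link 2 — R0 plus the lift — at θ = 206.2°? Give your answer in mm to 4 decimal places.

seg 1 [0°–76.7°] simple-harmonic, h=9: full span → s += 9 → s = 9.0000
seg 2 [76.7°–135°] simple-harmonic, h=15: full span → s += 15 → s = 24.0000
seg 3 [135°–287.6°] cycloidal, h=-12: θ=206.2° here. β=71.2, B=152.6. -12·(0.4666 − sin(2π·0.4666)/(2π)) = -5.2008 → s = 18.7992
R = R0 + s = 37 + 18.7992 = 55.7992

55.7992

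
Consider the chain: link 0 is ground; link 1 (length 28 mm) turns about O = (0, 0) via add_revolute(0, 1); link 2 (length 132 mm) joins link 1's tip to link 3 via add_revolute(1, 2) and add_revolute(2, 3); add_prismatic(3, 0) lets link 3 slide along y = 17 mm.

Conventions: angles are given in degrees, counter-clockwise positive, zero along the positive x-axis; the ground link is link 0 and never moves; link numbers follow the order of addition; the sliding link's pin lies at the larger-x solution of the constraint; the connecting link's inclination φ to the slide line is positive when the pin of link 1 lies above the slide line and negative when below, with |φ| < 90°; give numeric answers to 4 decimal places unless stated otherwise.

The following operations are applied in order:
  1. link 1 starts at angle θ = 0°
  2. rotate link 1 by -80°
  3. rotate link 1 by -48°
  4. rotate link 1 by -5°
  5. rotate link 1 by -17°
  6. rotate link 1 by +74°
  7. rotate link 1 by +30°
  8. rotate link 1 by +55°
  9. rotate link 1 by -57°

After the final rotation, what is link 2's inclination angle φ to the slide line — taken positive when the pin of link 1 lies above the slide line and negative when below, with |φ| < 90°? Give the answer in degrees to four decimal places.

geometry: r = 28 mm, L = 132 mm, e = 17 mm; θ starts at 0°
rotate link 1 by -80°: θ ← 0° -80° = -80°
rotate link 1 by -48°: θ ← -80° -48° = -128°
rotate link 1 by -5°: θ ← -128° -5° = -133°
rotate link 1 by -17°: θ ← -133° -17° = -150°
rotate link 1 by +74°: θ ← -150° +74° = -76°
rotate link 1 by +30°: θ ← -76° +30° = -46°
rotate link 1 by +55°: θ ← -46° +55° = 9°
rotate link 1 by -57°: θ ← 9° -57° = -48°
h = r sin θ − e = -20.808055 − 17 = -37.808055
sin φ = h / L = -37.808055 / 132 = -0.28642466
φ = arcsin(-0.28642466) = -16.644026°

-16.6440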